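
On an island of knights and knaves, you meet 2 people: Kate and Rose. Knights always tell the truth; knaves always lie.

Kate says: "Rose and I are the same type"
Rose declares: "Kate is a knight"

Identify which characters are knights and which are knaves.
Kate is a knight.
Rose is a knight.

Verification:
- Kate (knight) says "Rose and I are the same type" - this is TRUE because Kate is a knight and Rose is a knight.
- Rose (knight) says "Kate is a knight" - this is TRUE because Kate is a knight.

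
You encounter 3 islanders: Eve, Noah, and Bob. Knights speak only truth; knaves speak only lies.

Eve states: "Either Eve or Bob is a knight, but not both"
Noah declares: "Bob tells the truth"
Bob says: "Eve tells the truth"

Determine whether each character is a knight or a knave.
Eve is a knave.
Noah is a knave.
Bob is a knave.

Verification:
- Eve (knave) says "Either Eve or Bob is a knight, but not both" - this is FALSE (a lie) because Eve is a knave and Bob is a knave.
- Noah (knave) says "Bob tells the truth" - this is FALSE (a lie) because Bob is a knave.
- Bob (knave) says "Eve tells the truth" - this is FALSE (a lie) because Eve is a knave.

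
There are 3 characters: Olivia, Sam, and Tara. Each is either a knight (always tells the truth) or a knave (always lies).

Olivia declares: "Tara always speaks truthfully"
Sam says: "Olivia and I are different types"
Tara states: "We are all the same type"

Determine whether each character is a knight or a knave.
Olivia is a knave.
Sam is a knight.
Tara is a knave.

Verification:
- Olivia (knave) says "Tara always speaks truthfully" - this is FALSE (a lie) because Tara is a knave.
- Sam (knight) says "Olivia and I are different types" - this is TRUE because Sam is a knight and Olivia is a knave.
- Tara (knave) says "We are all the same type" - this is FALSE (a lie) because Sam is a knight and Olivia and Tara are knaves.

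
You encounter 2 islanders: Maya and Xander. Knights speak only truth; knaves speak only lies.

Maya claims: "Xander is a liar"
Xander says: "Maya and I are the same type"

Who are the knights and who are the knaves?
Maya is a knight.
Xander is a knave.

Verification:
- Maya (knight) says "Xander is a liar" - this is TRUE because Xander is a knave.
- Xander (knave) says "Maya and I are the same type" - this is FALSE (a lie) because Xander is a knave and Maya is a knight.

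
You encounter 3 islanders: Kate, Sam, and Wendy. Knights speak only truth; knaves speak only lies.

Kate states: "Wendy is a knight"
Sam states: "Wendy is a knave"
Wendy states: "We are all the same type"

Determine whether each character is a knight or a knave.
Kate is a knave.
Sam is a knight.
Wendy is a knave.

Verification:
- Kate (knave) says "Wendy is a knight" - this is FALSE (a lie) because Wendy is a knave.
- Sam (knight) says "Wendy is a knave" - this is TRUE because Wendy is a knave.
- Wendy (knave) says "We are all the same type" - this is FALSE (a lie) because Sam is a knight and Kate and Wendy are knaves.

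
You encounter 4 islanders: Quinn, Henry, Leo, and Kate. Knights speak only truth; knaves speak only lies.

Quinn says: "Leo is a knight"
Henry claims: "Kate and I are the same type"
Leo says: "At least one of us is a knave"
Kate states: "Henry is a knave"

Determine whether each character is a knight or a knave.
Quinn is a knight.
Henry is a knave.
Leo is a knight.
Kate is a knight.

Verification:
- Quinn (knight) says "Leo is a knight" - this is TRUE because Leo is a knight.
- Henry (knave) says "Kate and I are the same type" - this is FALSE (a lie) because Henry is a knave and Kate is a knight.
- Leo (knight) says "At least one of us is a knave" - this is TRUE because Henry is a knave.
- Kate (knight) says "Henry is a knave" - this is TRUE because Henry is a knave.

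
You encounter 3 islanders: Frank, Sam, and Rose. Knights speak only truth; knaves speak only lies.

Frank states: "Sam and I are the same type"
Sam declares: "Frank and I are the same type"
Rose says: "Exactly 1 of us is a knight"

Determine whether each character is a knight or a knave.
Frank is a knight.
Sam is a knight.
Rose is a knave.

Verification:
- Frank (knight) says "Sam and I are the same type" - this is TRUE because Frank is a knight and Sam is a knight.
- Sam (knight) says "Frank and I are the same type" - this is TRUE because Sam is a knight and Frank is a knight.
- Rose (knave) says "Exactly 1 of us is a knight" - this is FALSE (a lie) because there are 2 knights.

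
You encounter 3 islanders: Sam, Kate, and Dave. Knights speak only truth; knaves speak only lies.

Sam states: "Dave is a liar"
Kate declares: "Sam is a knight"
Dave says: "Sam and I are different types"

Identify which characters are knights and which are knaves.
Sam is a knave.
Kate is a knave.
Dave is a knight.

Verification:
- Sam (knave) says "Dave is a liar" - this is FALSE (a lie) because Dave is a knight.
- Kate (knave) says "Sam is a knight" - this is FALSE (a lie) because Sam is a knave.
- Dave (knight) says "Sam and I are different types" - this is TRUE because Dave is a knight and Sam is a knave.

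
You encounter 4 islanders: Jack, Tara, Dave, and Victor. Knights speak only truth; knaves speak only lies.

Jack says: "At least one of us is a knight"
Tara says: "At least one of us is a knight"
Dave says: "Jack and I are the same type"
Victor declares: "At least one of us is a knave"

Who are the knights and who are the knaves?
Jack is a knight.
Tara is a knight.
Dave is a knave.
Victor is a knight.

Verification:
- Jack (knight) says "At least one of us is a knight" - this is TRUE because Jack, Tara, and Victor are knights.
- Tara (knight) says "At least one of us is a knight" - this is TRUE because Jack, Tara, and Victor are knights.
- Dave (knave) says "Jack and I are the same type" - this is FALSE (a lie) because Dave is a knave and Jack is a knight.
- Victor (knight) says "At least one of us is a knave" - this is TRUE because Dave is a knave.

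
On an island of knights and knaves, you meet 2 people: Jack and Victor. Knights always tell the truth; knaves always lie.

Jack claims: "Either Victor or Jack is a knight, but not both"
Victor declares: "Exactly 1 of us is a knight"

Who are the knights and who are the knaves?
Jack is a knave.
Victor is a knave.

Verification:
- Jack (knave) says "Either Victor or Jack is a knight, but not both" - this is FALSE (a lie) because Victor is a knave and Jack is a knave.
- Victor (knave) says "Exactly 1 of us is a knight" - this is FALSE (a lie) because there are 0 knights.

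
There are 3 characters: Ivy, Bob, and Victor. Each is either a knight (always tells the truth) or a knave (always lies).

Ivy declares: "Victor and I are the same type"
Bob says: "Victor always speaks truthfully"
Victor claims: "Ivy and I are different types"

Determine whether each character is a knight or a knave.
Ivy is a knave.
Bob is a knight.
Victor is a knight.

Verification:
- Ivy (knave) says "Victor and I are the same type" - this is FALSE (a lie) because Ivy is a knave and Victor is a knight.
- Bob (knight) says "Victor always speaks truthfully" - this is TRUE because Victor is a knight.
- Victor (knight) says "Ivy and I are different types" - this is TRUE because Victor is a knight and Ivy is a knave.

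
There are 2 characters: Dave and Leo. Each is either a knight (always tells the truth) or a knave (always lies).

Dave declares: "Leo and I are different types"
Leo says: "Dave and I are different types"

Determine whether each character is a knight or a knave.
Dave is a knave.
Leo is a knave.

Verification:
- Dave (knave) says "Leo and I are different types" - this is FALSE (a lie) because Dave is a knave and Leo is a knave.
- Leo (knave) says "Dave and I are different types" - this is FALSE (a lie) because Leo is a knave and Dave is a knave.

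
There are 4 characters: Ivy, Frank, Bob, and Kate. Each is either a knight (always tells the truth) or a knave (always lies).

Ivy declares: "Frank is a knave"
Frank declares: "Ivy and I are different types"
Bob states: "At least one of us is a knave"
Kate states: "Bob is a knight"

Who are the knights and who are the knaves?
Ivy is a knave.
Frank is a knight.
Bob is a knight.
Kate is a knight.

Verification:
- Ivy (knave) says "Frank is a knave" - this is FALSE (a lie) because Frank is a knight.
- Frank (knight) says "Ivy and I are different types" - this is TRUE because Frank is a knight and Ivy is a knave.
- Bob (knight) says "At least one of us is a knave" - this is TRUE because Ivy is a knave.
- Kate (knight) says "Bob is a knight" - this is TRUE because Bob is a knight.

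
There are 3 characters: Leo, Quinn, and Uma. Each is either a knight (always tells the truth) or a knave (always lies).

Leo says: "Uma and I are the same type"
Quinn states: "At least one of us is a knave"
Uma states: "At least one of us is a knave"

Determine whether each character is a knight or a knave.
Leo is a knave.
Quinn is a knight.
Uma is a knight.

Verification:
- Leo (knave) says "Uma and I are the same type" - this is FALSE (a lie) because Leo is a knave and Uma is a knight.
- Quinn (knight) says "At least one of us is a knave" - this is TRUE because Leo is a knave.
- Uma (knight) says "At least one of us is a knave" - this is TRUE because Leo is a knave.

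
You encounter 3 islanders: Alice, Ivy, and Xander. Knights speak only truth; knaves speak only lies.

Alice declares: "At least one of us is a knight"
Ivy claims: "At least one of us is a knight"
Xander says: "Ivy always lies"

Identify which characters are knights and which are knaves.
Alice is a knight.
Ivy is a knight.
Xander is a knave.

Verification:
- Alice (knight) says "At least one of us is a knight" - this is TRUE because Alice and Ivy are knights.
- Ivy (knight) says "At least one of us is a knight" - this is TRUE because Alice and Ivy are knights.
- Xander (knave) says "Ivy always lies" - this is FALSE (a lie) because Ivy is a knight.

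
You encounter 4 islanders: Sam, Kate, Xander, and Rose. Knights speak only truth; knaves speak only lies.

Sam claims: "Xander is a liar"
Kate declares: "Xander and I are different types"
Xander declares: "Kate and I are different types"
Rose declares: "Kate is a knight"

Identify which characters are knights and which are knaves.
Sam is a knight.
Kate is a knave.
Xander is a knave.
Rose is a knave.

Verification:
- Sam (knight) says "Xander is a liar" - this is TRUE because Xander is a knave.
- Kate (knave) says "Xander and I are different types" - this is FALSE (a lie) because Kate is a knave and Xander is a knave.
- Xander (knave) says "Kate and I are different types" - this is FALSE (a lie) because Xander is a knave and Kate is a knave.
- Rose (knave) says "Kate is a knight" - this is FALSE (a lie) because Kate is a knave.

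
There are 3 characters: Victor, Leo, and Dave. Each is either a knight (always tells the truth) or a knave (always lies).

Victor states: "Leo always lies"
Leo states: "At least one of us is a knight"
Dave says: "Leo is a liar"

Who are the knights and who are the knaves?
Victor is a knave.
Leo is a knight.
Dave is a knave.

Verification:
- Victor (knave) says "Leo always lies" - this is FALSE (a lie) because Leo is a knight.
- Leo (knight) says "At least one of us is a knight" - this is TRUE because Leo is a knight.
- Dave (knave) says "Leo is a liar" - this is FALSE (a lie) because Leo is a knight.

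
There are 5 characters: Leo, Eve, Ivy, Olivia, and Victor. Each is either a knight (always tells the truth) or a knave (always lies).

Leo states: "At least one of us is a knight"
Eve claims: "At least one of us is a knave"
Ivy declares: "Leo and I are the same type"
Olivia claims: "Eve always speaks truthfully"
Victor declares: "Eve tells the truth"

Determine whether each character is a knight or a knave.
Leo is a knight.
Eve is a knight.
Ivy is a knave.
Olivia is a knight.
Victor is a knight.

Verification:
- Leo (knight) says "At least one of us is a knight" - this is TRUE because Leo, Eve, Olivia, and Victor are knights.
- Eve (knight) says "At least one of us is a knave" - this is TRUE because Ivy is a knave.
- Ivy (knave) says "Leo and I are the same type" - this is FALSE (a lie) because Ivy is a knave and Leo is a knight.
- Olivia (knight) says "Eve always speaks truthfully" - this is TRUE because Eve is a knight.
- Victor (knight) says "Eve tells the truth" - this is TRUE because Eve is a knight.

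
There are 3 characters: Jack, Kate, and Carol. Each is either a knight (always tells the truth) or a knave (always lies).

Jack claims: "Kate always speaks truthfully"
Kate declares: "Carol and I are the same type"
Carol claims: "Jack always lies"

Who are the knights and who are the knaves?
Jack is a knave.
Kate is a knave.
Carol is a knight.

Verification:
- Jack (knave) says "Kate always speaks truthfully" - this is FALSE (a lie) because Kate is a knave.
- Kate (knave) says "Carol and I are the same type" - this is FALSE (a lie) because Kate is a knave and Carol is a knight.
- Carol (knight) says "Jack always lies" - this is TRUE because Jack is a knave.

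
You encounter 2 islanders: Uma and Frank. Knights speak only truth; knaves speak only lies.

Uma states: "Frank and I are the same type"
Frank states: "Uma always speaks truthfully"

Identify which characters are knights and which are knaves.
Uma is a knight.
Frank is a knight.

Verification:
- Uma (knight) says "Frank and I are the same type" - this is TRUE because Uma is a knight and Frank is a knight.
- Frank (knight) says "Uma always speaks truthfully" - this is TRUE because Uma is a knight.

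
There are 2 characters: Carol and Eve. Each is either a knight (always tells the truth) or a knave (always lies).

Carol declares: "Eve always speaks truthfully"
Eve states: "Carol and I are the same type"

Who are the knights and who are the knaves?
Carol is a knight.
Eve is a knight.

Verification:
- Carol (knight) says "Eve always speaks truthfully" - this is TRUE because Eve is a knight.
- Eve (knight) says "Carol and I are the same type" - this is TRUE because Eve is a knight and Carol is a knight.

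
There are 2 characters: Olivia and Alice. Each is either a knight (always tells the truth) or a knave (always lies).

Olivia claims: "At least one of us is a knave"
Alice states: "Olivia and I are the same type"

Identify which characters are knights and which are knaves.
Olivia is a knight.
Alice is a knave.

Verification:
- Olivia (knight) says "At least one of us is a knave" - this is TRUE because Alice is a knave.
- Alice (knave) says "Olivia and I are the same type" - this is FALSE (a lie) because Alice is a knave and Olivia is a knight.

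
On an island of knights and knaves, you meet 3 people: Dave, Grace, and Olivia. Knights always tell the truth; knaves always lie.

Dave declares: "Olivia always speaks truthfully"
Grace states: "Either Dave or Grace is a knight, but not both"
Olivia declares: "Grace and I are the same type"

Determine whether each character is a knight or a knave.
Dave is a knave.
Grace is a knight.
Olivia is a knave.

Verification:
- Dave (knave) says "Olivia always speaks truthfully" - this is FALSE (a lie) because Olivia is a knave.
- Grace (knight) says "Either Dave or Grace is a knight, but not both" - this is TRUE because Dave is a knave and Grace is a knight.
- Olivia (knave) says "Grace and I are the same type" - this is FALSE (a lie) because Olivia is a knave and Grace is a knight.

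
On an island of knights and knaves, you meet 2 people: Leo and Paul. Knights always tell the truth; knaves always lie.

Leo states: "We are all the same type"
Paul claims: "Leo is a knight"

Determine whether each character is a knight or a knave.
Leo is a knight.
Paul is a knight.

Verification:
- Leo (knight) says "We are all the same type" - this is TRUE because Leo and Paul are knights.
- Paul (knight) says "Leo is a knight" - this is TRUE because Leo is a knight.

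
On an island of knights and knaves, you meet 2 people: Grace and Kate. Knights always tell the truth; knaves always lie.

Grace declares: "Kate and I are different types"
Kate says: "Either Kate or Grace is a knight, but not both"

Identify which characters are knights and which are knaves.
Grace is a knave.
Kate is a knave.

Verification:
- Grace (knave) says "Kate and I are different types" - this is FALSE (a lie) because Grace is a knave and Kate is a knave.
- Kate (knave) says "Either Kate or Grace is a knight, but not both" - this is FALSE (a lie) because Kate is a knave and Grace is a knave.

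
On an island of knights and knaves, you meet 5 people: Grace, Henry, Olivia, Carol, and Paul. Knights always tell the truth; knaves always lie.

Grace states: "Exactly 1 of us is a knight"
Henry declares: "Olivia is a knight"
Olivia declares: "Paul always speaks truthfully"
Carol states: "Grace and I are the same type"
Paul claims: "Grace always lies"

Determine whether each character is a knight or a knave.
Grace is a knight.
Henry is a knave.
Olivia is a knave.
Carol is a knave.
Paul is a knave.

Verification:
- Grace (knight) says "Exactly 1 of us is a knight" - this is TRUE because there are 1 knights.
- Henry (knave) says "Olivia is a knight" - this is FALSE (a lie) because Olivia is a knave.
- Olivia (knave) says "Paul always speaks truthfully" - this is FALSE (a lie) because Paul is a knave.
- Carol (knave) says "Grace and I are the same type" - this is FALSE (a lie) because Carol is a knave and Grace is a knight.
- Paul (knave) says "Grace always lies" - this is FALSE (a lie) because Grace is a knight.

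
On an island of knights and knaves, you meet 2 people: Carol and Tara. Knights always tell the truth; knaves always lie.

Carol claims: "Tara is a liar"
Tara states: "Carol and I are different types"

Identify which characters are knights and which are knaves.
Carol is a knave.
Tara is a knight.

Verification:
- Carol (knave) says "Tara is a liar" - this is FALSE (a lie) because Tara is a knight.
- Tara (knight) says "Carol and I are different types" - this is TRUE because Tara is a knight and Carol is a knave.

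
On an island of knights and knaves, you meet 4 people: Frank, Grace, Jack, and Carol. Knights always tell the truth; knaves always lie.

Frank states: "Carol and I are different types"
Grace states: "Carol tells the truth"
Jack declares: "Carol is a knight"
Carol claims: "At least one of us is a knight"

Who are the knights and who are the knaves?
Frank is a knave.
Grace is a knave.
Jack is a knave.
Carol is a knave.

Verification:
- Frank (knave) says "Carol and I are different types" - this is FALSE (a lie) because Frank is a knave and Carol is a knave.
- Grace (knave) says "Carol tells the truth" - this is FALSE (a lie) because Carol is a knave.
- Jack (knave) says "Carol is a knight" - this is FALSE (a lie) because Carol is a knave.
- Carol (knave) says "At least one of us is a knight" - this is FALSE (a lie) because no one is a knight.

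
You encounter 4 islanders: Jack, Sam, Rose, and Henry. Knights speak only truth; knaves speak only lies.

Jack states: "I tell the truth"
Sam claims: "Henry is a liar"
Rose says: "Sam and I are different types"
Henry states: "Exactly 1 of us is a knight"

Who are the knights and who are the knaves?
Jack is a knave.
Sam is a knave.
Rose is a knave.
Henry is a knight.

Verification:
- Jack (knave) says "I tell the truth" - this is FALSE (a lie) because Jack is a knave.
- Sam (knave) says "Henry is a liar" - this is FALSE (a lie) because Henry is a knight.
- Rose (knave) says "Sam and I are different types" - this is FALSE (a lie) because Rose is a knave and Sam is a knave.
- Henry (knight) says "Exactly 1 of us is a knight" - this is TRUE because there are 1 knights.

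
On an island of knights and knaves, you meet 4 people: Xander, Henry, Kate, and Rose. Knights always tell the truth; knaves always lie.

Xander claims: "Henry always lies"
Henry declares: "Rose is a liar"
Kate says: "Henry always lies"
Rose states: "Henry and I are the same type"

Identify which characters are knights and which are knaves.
Xander is a knave.
Henry is a knight.
Kate is a knave.
Rose is a knave.

Verification:
- Xander (knave) says "Henry always lies" - this is FALSE (a lie) because Henry is a knight.
- Henry (knight) says "Rose is a liar" - this is TRUE because Rose is a knave.
- Kate (knave) says "Henry always lies" - this is FALSE (a lie) because Henry is a knight.
- Rose (knave) says "Henry and I are the same type" - this is FALSE (a lie) because Rose is a knave and Henry is a knight.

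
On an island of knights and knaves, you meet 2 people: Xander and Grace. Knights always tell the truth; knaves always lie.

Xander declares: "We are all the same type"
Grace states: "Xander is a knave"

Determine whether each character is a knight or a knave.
Xander is a knave.
Grace is a knight.

Verification:
- Xander (knave) says "We are all the same type" - this is FALSE (a lie) because Grace is a knight and Xander is a knave.
- Grace (knight) says "Xander is a knave" - this is TRUE because Xander is a knave.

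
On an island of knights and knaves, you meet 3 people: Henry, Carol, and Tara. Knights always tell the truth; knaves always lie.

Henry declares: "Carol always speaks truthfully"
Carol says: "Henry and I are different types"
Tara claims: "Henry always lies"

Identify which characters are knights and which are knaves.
Henry is a knave.
Carol is a knave.
Tara is a knight.

Verification:
- Henry (knave) says "Carol always speaks truthfully" - this is FALSE (a lie) because Carol is a knave.
- Carol (knave) says "Henry and I are different types" - this is FALSE (a lie) because Carol is a knave and Henry is a knave.
- Tara (knight) says "Henry always lies" - this is TRUE because Henry is a knave.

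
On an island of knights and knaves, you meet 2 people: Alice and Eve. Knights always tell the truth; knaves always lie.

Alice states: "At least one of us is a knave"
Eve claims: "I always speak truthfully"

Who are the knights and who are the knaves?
Alice is a knight.
Eve is a knave.

Verification:
- Alice (knight) says "At least one of us is a knave" - this is TRUE because Eve is a knave.
- Eve (knave) says "I always speak truthfully" - this is FALSE (a lie) because Eve is a knave.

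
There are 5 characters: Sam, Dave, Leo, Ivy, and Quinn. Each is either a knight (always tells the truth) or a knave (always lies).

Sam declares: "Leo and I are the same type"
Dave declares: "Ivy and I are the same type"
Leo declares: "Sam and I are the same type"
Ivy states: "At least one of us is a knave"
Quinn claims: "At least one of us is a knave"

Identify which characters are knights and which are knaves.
Sam is a knight.
Dave is a knave.
Leo is a knight.
Ivy is a knight.
Quinn is a knight.

Verification:
- Sam (knight) says "Leo and I are the same type" - this is TRUE because Sam is a knight and Leo is a knight.
- Dave (knave) says "Ivy and I are the same type" - this is FALSE (a lie) because Dave is a knave and Ivy is a knight.
- Leo (knight) says "Sam and I are the same type" - this is TRUE because Leo is a knight and Sam is a knight.
- Ivy (knight) says "At least one of us is a knave" - this is TRUE because Dave is a knave.
- Quinn (knight) says "At least one of us is a knave" - this is TRUE because Dave is a knave.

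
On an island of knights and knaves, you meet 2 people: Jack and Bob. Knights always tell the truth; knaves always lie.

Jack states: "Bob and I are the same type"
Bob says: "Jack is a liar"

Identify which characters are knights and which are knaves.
Jack is a knave.
Bob is a knight.

Verification:
- Jack (knave) says "Bob and I are the same type" - this is FALSE (a lie) because Jack is a knave and Bob is a knight.
- Bob (knight) says "Jack is a liar" - this is TRUE because Jack is a knave.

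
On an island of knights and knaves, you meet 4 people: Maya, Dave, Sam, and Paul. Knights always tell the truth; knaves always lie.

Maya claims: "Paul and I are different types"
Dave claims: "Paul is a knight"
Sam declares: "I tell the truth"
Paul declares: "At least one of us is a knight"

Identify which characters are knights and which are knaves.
Maya is a knave.
Dave is a knave.
Sam is a knave.
Paul is a knave.

Verification:
- Maya (knave) says "Paul and I are different types" - this is FALSE (a lie) because Maya is a knave and Paul is a knave.
- Dave (knave) says "Paul is a knight" - this is FALSE (a lie) because Paul is a knave.
- Sam (knave) says "I tell the truth" - this is FALSE (a lie) because Sam is a knave.
- Paul (knave) says "At least one of us is a knight" - this is FALSE (a lie) because no one is a knight.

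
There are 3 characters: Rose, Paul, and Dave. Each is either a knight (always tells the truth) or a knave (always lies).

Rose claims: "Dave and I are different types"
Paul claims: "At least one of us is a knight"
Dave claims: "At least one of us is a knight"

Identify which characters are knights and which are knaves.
Rose is a knave.
Paul is a knave.
Dave is a knave.

Verification:
- Rose (knave) says "Dave and I are different types" - this is FALSE (a lie) because Rose is a knave and Dave is a knave.
- Paul (knave) says "At least one of us is a knight" - this is FALSE (a lie) because no one is a knight.
- Dave (knave) says "At least one of us is a knight" - this is FALSE (a lie) because no one is a knight.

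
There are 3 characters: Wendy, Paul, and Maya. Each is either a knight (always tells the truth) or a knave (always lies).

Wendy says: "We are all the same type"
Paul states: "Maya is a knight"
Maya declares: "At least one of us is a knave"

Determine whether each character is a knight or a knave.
Wendy is a knave.
Paul is a knight.
Maya is a knight.

Verification:
- Wendy (knave) says "We are all the same type" - this is FALSE (a lie) because Paul and Maya are knights and Wendy is a knave.
- Paul (knight) says "Maya is a knight" - this is TRUE because Maya is a knight.
- Maya (knight) says "At least one of us is a knave" - this is TRUE because Wendy is a knave.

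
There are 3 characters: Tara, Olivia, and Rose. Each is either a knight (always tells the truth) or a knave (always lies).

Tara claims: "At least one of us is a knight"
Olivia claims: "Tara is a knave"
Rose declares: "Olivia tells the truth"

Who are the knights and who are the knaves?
Tara is a knight.
Olivia is a knave.
Rose is a knave.

Verification:
- Tara (knight) says "At least one of us is a knight" - this is TRUE because Tara is a knight.
- Olivia (knave) says "Tara is a knave" - this is FALSE (a lie) because Tara is a knight.
- Rose (knave) says "Olivia tells the truth" - this is FALSE (a lie) because Olivia is a knave.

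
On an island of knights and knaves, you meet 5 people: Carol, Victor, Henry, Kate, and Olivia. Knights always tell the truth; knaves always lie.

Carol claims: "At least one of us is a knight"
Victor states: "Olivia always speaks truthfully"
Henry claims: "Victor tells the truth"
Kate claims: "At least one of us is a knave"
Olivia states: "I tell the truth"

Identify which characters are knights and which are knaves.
Carol is a knight.
Victor is a knave.
Henry is a knave.
Kate is a knight.
Olivia is a knave.

Verification:
- Carol (knight) says "At least one of us is a knight" - this is TRUE because Carol and Kate are knights.
- Victor (knave) says "Olivia always speaks truthfully" - this is FALSE (a lie) because Olivia is a knave.
- Henry (knave) says "Victor tells the truth" - this is FALSE (a lie) because Victor is a knave.
- Kate (knight) says "At least one of us is a knave" - this is TRUE because Victor, Henry, and Olivia are knaves.
- Olivia (knave) says "I tell the truth" - this is FALSE (a lie) because Olivia is a knave.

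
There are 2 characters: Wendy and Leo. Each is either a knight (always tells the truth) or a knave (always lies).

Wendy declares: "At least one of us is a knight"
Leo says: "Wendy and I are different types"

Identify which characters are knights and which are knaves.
Wendy is a knave.
Leo is a knave.

Verification:
- Wendy (knave) says "At least one of us is a knight" - this is FALSE (a lie) because no one is a knight.
- Leo (knave) says "Wendy and I are different types" - this is FALSE (a lie) because Leo is a knave and Wendy is a knave.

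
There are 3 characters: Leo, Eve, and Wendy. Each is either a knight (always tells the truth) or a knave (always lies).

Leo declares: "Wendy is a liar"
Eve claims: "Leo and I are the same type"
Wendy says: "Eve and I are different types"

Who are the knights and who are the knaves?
Leo is a knight.
Eve is a knave.
Wendy is a knave.

Verification:
- Leo (knight) says "Wendy is a liar" - this is TRUE because Wendy is a knave.
- Eve (knave) says "Leo and I are the same type" - this is FALSE (a lie) because Eve is a knave and Leo is a knight.
- Wendy (knave) says "Eve and I are different types" - this is FALSE (a lie) because Wendy is a knave and Eve is a knave.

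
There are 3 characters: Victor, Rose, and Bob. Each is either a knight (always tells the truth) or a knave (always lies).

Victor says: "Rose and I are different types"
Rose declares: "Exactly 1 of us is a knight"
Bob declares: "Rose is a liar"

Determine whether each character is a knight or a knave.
Victor is a knight.
Rose is a knave.
Bob is a knight.

Verification:
- Victor (knight) says "Rose and I are different types" - this is TRUE because Victor is a knight and Rose is a knave.
- Rose (knave) says "Exactly 1 of us is a knight" - this is FALSE (a lie) because there are 2 knights.
- Bob (knight) says "Rose is a liar" - this is TRUE because Rose is a knave.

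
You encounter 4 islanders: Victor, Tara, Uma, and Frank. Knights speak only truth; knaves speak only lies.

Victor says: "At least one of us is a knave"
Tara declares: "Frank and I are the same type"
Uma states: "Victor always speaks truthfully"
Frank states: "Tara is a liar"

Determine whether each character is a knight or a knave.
Victor is a knight.
Tara is a knave.
Uma is a knight.
Frank is a knight.

Verification:
- Victor (knight) says "At least one of us is a knave" - this is TRUE because Tara is a knave.
- Tara (knave) says "Frank and I are the same type" - this is FALSE (a lie) because Tara is a knave and Frank is a knight.
- Uma (knight) says "Victor always speaks truthfully" - this is TRUE because Victor is a knight.
- Frank (knight) says "Tara is a liar" - this is TRUE because Tara is a knave.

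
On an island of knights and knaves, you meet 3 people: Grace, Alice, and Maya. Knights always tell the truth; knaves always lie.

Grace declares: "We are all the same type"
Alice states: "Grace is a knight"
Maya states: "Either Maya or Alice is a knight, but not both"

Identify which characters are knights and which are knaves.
Grace is a knave.
Alice is a knave.
Maya is a knight.

Verification:
- Grace (knave) says "We are all the same type" - this is FALSE (a lie) because Maya is a knight and Grace and Alice are knaves.
- Alice (knave) says "Grace is a knight" - this is FALSE (a lie) because Grace is a knave.
- Maya (knight) says "Either Maya or Alice is a knight, but not both" - this is TRUE because Maya is a knight and Alice is a knave.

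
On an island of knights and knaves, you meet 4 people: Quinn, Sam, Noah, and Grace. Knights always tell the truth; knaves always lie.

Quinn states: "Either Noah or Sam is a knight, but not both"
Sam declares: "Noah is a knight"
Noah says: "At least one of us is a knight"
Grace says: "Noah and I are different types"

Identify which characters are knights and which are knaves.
Quinn is a knave.
Sam is a knave.
Noah is a knave.
Grace is a knave.

Verification:
- Quinn (knave) says "Either Noah or Sam is a knight, but not both" - this is FALSE (a lie) because Noah is a knave and Sam is a knave.
- Sam (knave) says "Noah is a knight" - this is FALSE (a lie) because Noah is a knave.
- Noah (knave) says "At least one of us is a knight" - this is FALSE (a lie) because no one is a knight.
- Grace (knave) says "Noah and I are different types" - this is FALSE (a lie) because Grace is a knave and Noah is a knave.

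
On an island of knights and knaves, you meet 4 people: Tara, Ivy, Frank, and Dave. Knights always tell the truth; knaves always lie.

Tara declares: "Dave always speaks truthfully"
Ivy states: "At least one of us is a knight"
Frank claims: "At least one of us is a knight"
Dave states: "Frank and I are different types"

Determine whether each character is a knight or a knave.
Tara is a knave.
Ivy is a knave.
Frank is a knave.
Dave is a knave.

Verification:
- Tara (knave) says "Dave always speaks truthfully" - this is FALSE (a lie) because Dave is a knave.
- Ivy (knave) says "At least one of us is a knight" - this is FALSE (a lie) because no one is a knight.
- Frank (knave) says "At least one of us is a knight" - this is FALSE (a lie) because no one is a knight.
- Dave (knave) says "Frank and I are different types" - this is FALSE (a lie) because Dave is a knave and Frank is a knave.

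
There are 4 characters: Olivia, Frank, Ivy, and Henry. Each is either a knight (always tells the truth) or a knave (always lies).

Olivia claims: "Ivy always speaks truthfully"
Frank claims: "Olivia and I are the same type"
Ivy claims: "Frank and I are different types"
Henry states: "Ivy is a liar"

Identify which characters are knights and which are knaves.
Olivia is a knight.
Frank is a knave.
Ivy is a knight.
Henry is a knave.

Verification:
- Olivia (knight) says "Ivy always speaks truthfully" - this is TRUE because Ivy is a knight.
- Frank (knave) says "Olivia and I are the same type" - this is FALSE (a lie) because Frank is a knave and Olivia is a knight.
- Ivy (knight) says "Frank and I are different types" - this is TRUE because Ivy is a knight and Frank is a knave.
- Henry (knave) says "Ivy is a liar" - this is FALSE (a lie) because Ivy is a knight.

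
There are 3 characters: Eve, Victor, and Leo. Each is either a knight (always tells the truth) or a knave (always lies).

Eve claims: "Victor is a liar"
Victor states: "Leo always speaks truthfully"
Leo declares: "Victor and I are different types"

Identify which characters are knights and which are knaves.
Eve is a knight.
Victor is a knave.
Leo is a knave.

Verification:
- Eve (knight) says "Victor is a liar" - this is TRUE because Victor is a knave.
- Victor (knave) says "Leo always speaks truthfully" - this is FALSE (a lie) because Leo is a knave.
- Leo (knave) says "Victor and I are different types" - this is FALSE (a lie) because Leo is a knave and Victor is a knave.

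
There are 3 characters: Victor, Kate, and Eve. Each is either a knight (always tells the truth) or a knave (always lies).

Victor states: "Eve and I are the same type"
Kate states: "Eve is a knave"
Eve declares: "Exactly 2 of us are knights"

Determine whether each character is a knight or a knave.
Victor is a knight.
Kate is a knave.
Eve is a knight.

Verification:
- Victor (knight) says "Eve and I are the same type" - this is TRUE because Victor is a knight and Eve is a knight.
- Kate (knave) says "Eve is a knave" - this is FALSE (a lie) because Eve is a knight.
- Eve (knight) says "Exactly 2 of us are knights" - this is TRUE because there are 2 knights.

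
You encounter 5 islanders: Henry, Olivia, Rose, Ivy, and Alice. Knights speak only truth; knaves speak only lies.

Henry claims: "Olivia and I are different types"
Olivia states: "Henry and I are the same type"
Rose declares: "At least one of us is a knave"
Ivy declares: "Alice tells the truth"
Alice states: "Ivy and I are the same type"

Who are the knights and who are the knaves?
Henry is a knight.
Olivia is a knave.
Rose is a knight.
Ivy is a knight.
Alice is a knight.

Verification:
- Henry (knight) says "Olivia and I are different types" - this is TRUE because Henry is a knight and Olivia is a knave.
- Olivia (knave) says "Henry and I are the same type" - this is FALSE (a lie) because Olivia is a knave and Henry is a knight.
- Rose (knight) says "At least one of us is a knave" - this is TRUE because Olivia is a knave.
- Ivy (knight) says "Alice tells the truth" - this is TRUE because Alice is a knight.
- Alice (knight) says "Ivy and I are the same type" - this is TRUE because Alice is a knight and Ivy is a knight.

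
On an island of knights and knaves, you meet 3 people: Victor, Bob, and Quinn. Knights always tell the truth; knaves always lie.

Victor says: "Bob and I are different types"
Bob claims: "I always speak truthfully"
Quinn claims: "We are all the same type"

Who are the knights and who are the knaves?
Victor is a knight.
Bob is a knave.
Quinn is a knave.

Verification:
- Victor (knight) says "Bob and I are different types" - this is TRUE because Victor is a knight and Bob is a knave.
- Bob (knave) says "I always speak truthfully" - this is FALSE (a lie) because Bob is a knave.
- Quinn (knave) says "We are all the same type" - this is FALSE (a lie) because Victor is a knight and Bob and Quinn are knaves.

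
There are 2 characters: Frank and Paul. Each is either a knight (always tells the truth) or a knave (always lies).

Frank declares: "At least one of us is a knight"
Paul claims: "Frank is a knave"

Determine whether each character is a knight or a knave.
Frank is a knight.
Paul is a knave.

Verification:
- Frank (knight) says "At least one of us is a knight" - this is TRUE because Frank is a knight.
- Paul (knave) says "Frank is a knave" - this is FALSE (a lie) because Frank is a knight.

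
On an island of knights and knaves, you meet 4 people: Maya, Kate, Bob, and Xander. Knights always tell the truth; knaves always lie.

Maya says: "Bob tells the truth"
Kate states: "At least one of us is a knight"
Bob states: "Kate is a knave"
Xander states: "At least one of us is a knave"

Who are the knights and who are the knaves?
Maya is a knave.
Kate is a knight.
Bob is a knave.
Xander is a knight.

Verification:
- Maya (knave) says "Bob tells the truth" - this is FALSE (a lie) because Bob is a knave.
- Kate (knight) says "At least one of us is a knight" - this is TRUE because Kate and Xander are knights.
- Bob (knave) says "Kate is a knave" - this is FALSE (a lie) because Kate is a knight.
- Xander (knight) says "At least one of us is a knave" - this is TRUE because Maya and Bob are knaves.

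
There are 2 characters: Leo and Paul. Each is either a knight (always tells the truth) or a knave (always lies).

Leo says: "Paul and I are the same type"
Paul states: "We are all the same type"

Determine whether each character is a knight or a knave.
Leo is a knight.
Paul is a knight.

Verification:
- Leo (knight) says "Paul and I are the same type" - this is TRUE because Leo is a knight and Paul is a knight.
- Paul (knight) says "We are all the same type" - this is TRUE because Leo and Paul are knights.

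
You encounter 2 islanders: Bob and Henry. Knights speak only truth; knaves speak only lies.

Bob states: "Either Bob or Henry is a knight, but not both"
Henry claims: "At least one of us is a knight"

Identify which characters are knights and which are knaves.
Bob is a knave.
Henry is a knave.

Verification:
- Bob (knave) says "Either Bob or Henry is a knight, but not both" - this is FALSE (a lie) because Bob is a knave and Henry is a knave.
- Henry (knave) says "At least one of us is a knight" - this is FALSE (a lie) because no one is a knight.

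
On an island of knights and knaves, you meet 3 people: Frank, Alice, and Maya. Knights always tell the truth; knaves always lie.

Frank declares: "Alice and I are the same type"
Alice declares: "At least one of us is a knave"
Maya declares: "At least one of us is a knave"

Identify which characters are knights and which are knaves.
Frank is a knave.
Alice is a knight.
Maya is a knight.

Verification:
- Frank (knave) says "Alice and I are the same type" - this is FALSE (a lie) because Frank is a knave and Alice is a knight.
- Alice (knight) says "At least one of us is a knave" - this is TRUE because Frank is a knave.
- Maya (knight) says "At least one of us is a knave" - this is TRUE because Frank is a knave.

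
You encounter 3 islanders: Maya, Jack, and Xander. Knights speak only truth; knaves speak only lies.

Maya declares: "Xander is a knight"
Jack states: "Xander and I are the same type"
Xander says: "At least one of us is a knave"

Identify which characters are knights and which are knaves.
Maya is a knight.
Jack is a knave.
Xander is a knight.

Verification:
- Maya (knight) says "Xander is a knight" - this is TRUE because Xander is a knight.
- Jack (knave) says "Xander and I are the same type" - this is FALSE (a lie) because Jack is a knave and Xander is a knight.
- Xander (knight) says "At least one of us is a knave" - this is TRUE because Jack is a knave.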